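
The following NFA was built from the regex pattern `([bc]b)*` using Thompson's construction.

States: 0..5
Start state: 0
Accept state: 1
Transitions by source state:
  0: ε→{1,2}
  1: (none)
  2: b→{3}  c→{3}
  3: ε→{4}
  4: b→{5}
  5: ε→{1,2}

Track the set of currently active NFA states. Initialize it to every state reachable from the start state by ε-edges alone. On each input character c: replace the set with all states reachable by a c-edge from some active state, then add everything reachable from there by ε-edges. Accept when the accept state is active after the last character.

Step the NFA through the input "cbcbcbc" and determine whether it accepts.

Answer: REJECT

Trace:
S₀ = ε-closure({0}) = {0,1,2}
'c' @ 1: {3,4}
'b' @ 2: {1,2,5}  ✓accept
'c' @ 3: {3,4}
'b' @ 4: {1,2,5}  ✓accept
'c' @ 5: {3,4}
'b' @ 6: {1,2,5}  ✓accept
'c' @ 7: {3,4}
end set {3,4} — state 1 not in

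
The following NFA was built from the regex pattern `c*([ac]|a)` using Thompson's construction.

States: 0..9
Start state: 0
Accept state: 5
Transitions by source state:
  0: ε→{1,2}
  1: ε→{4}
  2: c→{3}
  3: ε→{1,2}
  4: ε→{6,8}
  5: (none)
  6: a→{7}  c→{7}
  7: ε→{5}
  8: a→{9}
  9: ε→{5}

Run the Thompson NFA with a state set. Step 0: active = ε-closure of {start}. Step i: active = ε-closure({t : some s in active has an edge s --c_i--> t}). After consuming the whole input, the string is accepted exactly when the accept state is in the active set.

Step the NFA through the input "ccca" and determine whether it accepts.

Answer: ACCEPT

Derivation:
start: ε-closure({0}) = {0,1,2,4,6,8}
'c' @ 1: {1,2,3,4,5,6,7,8}  (accept∈set)
'c' @ 2: {1,2,3,4,5,6,7,8}  (accept∈set)
'c' @ 3: {1,2,3,4,5,6,7,8}  (accept∈set)
'a' @ 4: {5,7,9}  (accept∈set)
final: {5,7,9}; accept 5 in set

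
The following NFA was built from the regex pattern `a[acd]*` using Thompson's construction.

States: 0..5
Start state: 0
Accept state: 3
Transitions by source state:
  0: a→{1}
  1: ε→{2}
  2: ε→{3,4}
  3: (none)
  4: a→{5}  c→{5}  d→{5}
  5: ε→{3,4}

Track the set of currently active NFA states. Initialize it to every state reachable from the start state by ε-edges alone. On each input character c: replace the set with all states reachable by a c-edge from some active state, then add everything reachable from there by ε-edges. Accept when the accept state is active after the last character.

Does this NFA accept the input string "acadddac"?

initial (ε-close {0}): {0}
'a' @ 1: {1,2,3,4}  [accepting]
'c' @ 2: {3,4,5}  [accepting]
'a' @ 3: {3,4,5}  [accepting]
'd' @ 4: {3,4,5}  [accepting]
'd' @ 5: {3,4,5}  [accepting]
'd' @ 6: {3,4,5}  [accepting]
'a' @ 7: {3,4,5}  [accepting]
'c' @ 8: {3,4,5}  [accepting]
end set {3,4,5} — state 3 in

Answer: ACCEPT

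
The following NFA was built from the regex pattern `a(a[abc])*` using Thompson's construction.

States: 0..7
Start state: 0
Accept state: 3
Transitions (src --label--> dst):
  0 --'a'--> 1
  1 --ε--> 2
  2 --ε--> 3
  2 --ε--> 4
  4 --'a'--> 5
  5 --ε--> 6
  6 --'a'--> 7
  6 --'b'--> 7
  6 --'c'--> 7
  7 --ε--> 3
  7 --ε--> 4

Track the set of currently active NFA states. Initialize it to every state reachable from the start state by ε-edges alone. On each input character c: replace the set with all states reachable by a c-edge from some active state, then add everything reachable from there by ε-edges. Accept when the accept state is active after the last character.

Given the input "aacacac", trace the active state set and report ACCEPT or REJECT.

S₀ = ε-closure({0}) = {0}
'a' @ 1: {1,2,3,4}  [accepting]
'a' @ 2: {5,6}
'c' @ 3: {3,4,7}  [accepting]
'a' @ 4: {5,6}
'c' @ 5: {3,4,7}  [accepting]
'a' @ 6: {5,6}
'c' @ 7: {3,4,7}  [accepting]
after full input: {3,4,7}  (accept=3 in)

Answer: ACCEPT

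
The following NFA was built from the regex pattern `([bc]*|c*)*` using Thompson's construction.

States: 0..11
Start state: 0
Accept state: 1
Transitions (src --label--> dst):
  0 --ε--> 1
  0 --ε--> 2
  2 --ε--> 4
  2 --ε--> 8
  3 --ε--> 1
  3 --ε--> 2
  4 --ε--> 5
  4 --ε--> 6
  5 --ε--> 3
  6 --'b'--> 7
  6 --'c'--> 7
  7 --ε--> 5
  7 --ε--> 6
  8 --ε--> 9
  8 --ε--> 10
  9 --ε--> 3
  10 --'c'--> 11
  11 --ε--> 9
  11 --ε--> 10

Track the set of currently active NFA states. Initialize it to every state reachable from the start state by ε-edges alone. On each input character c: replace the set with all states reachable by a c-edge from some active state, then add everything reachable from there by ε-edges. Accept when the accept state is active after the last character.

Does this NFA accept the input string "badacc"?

start: ε-closure({0}) = {0,1,2,3,4,5,6,8,9,10}
'b' @ 1: {1,2,3,4,5,6,7,8,9,10}  ✓accept
'a' @ 2: {}  — no active states
rest 'dacc' ignored (set empty)
after full input: {}  (accept=1 not in)

Answer: REJECT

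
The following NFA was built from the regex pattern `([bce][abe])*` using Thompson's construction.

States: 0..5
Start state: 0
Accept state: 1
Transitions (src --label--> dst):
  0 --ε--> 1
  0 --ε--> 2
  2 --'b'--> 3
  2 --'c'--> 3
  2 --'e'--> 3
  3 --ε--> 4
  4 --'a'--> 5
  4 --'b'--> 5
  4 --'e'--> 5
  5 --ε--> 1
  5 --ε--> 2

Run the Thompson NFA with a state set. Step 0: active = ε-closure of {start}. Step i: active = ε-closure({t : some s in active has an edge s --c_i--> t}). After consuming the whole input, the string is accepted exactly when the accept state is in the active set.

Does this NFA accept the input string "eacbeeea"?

Answer: ACCEPT

Trace:
start: ε-closure({0}) = {0,1,2}
'e' @ 1: {3,4}
'a' @ 2: {1,2,5}  (accept∈set)
'c' @ 3: {3,4}
'b' @ 4: {1,2,5}  (accept∈set)
'e' @ 5: {3,4}
'e' @ 6: {1,2,5}  (accept∈set)
'e' @ 7: {3,4}
'a' @ 8: {1,2,5}  (accept∈set)
end set {1,2,5} — state 1 in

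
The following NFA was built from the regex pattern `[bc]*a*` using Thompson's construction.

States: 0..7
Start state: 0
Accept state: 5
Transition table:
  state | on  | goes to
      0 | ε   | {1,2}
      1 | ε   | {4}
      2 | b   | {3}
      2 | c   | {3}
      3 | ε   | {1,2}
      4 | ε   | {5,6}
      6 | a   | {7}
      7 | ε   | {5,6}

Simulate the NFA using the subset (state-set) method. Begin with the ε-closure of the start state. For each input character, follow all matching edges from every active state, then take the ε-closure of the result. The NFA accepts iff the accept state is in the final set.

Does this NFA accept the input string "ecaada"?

start: ε-closure({0}) = {0,1,2,4,5,6}
'e' @ 1: {}  — dead — no transitions
rest 'caada' ignored (set empty)
final: {}; accept 5 not in set

Answer: REJECT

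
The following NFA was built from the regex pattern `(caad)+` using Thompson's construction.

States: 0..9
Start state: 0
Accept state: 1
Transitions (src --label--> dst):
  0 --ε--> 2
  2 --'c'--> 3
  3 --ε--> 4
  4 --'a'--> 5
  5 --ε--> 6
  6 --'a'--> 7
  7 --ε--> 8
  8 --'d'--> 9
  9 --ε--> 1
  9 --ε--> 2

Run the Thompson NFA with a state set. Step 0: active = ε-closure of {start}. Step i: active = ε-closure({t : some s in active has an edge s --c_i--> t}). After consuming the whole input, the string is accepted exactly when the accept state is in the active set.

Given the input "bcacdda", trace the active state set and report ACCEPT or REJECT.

Answer: REJECT

Derivation:
initial (ε-close {0}): {0,2}
'b' @ 1: {}  — no active states
rest 'cacdda' ignored (set empty)
end set {} — state 1 not in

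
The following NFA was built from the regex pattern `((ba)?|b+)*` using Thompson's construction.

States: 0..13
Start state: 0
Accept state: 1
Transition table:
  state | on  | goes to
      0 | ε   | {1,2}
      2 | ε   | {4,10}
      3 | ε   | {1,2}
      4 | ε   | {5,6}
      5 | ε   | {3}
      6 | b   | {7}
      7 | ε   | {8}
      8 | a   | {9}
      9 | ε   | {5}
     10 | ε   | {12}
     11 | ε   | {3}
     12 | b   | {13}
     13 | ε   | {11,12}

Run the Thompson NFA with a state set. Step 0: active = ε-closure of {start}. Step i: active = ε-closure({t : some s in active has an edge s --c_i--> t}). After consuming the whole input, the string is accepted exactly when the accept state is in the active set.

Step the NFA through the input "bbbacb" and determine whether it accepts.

Answer: REJECT

Steps:
start: ε-closure({0}) = {0,1,2,3,4,5,6,10,12}
'b' @ 1: {1,2,3,4,5,6,7,8,10,11,12,13}  ✓accept
'b' @ 2: {1,2,3,4,5,6,7,8,10,11,12,13}  ✓accept
'b' @ 3: {1,2,3,4,5,6,7,8,10,11,12,13}  ✓accept
'a' @ 4: {1,2,3,4,5,6,9,10,12}  ✓accept
'c' @ 5: {}  — no active states
rest 'b' ignored (set empty)
after full input: {}  (accept=1 not in)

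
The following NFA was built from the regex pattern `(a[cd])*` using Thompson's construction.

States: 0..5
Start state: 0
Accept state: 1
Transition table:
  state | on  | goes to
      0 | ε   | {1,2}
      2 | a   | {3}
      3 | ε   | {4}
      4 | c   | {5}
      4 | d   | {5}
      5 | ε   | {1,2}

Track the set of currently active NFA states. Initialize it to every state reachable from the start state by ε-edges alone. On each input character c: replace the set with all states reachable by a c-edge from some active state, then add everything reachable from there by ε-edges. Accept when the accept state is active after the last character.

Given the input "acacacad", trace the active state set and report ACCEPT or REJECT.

Answer: ACCEPT

Steps:
start: ε-closure({0}) = {0,1,2}
'a' @ 1: {3,4}
'c' @ 2: {1,2,5}  ✓accept
'a' @ 3: {3,4}
'c' @ 4: {1,2,5}  ✓accept
'a' @ 5: {3,4}
'c' @ 6: {1,2,5}  ✓accept
'a' @ 7: {3,4}
'd' @ 8: {1,2,5}  ✓accept
end set {1,2,5} — state 1 in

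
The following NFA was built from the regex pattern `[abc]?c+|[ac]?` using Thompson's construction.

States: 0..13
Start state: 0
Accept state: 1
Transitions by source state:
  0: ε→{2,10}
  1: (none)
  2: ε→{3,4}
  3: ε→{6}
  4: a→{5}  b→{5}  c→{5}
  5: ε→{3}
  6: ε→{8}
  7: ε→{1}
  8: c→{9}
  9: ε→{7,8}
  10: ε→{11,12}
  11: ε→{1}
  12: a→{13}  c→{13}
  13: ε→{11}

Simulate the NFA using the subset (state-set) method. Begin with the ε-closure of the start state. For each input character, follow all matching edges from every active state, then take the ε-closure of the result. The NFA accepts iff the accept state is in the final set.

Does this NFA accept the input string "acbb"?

Answer: REJECT

Steps:
S₀ = ε-closure({0}) = {0,1,2,3,4,6,8,10,11,12}
'a' @ 1: {1,3,5,6,8,11,13}  ✓accept
'c' @ 2: {1,7,8,9}  ✓accept
'b' @ 3: {}  — no active states
rest 'b' ignored (set empty)
end set {} — state 1 not in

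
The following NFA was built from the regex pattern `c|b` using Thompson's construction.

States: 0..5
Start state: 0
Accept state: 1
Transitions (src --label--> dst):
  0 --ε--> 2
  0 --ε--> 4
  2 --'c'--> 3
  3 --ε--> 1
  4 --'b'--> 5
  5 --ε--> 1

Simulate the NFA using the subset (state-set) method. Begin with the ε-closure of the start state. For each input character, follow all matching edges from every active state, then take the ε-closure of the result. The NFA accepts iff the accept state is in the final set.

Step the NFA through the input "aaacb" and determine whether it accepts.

initial (ε-close {0}): {0,2,4}
'a' @ 1: {}  — dead — no transitions
rest 'aacb' ignored (set empty)
after full input: {}  (accept=1 not in)

Answer: REJECT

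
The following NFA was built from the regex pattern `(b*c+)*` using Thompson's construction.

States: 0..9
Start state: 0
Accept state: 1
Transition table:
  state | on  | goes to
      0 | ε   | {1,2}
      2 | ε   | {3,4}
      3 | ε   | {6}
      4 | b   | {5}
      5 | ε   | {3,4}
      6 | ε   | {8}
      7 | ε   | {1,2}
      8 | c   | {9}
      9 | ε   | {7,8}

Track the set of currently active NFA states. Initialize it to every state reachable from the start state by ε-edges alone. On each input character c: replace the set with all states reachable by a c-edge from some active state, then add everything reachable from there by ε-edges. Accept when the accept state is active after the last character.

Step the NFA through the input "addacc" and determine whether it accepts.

S₀ = ε-closure({0}) = {0,1,2,3,4,6,8}
'a' @ 1: {}  — state set empty
rest 'ddacc' ignored (set empty)
after full input: {}  (accept=1 not in)

Answer: REJECT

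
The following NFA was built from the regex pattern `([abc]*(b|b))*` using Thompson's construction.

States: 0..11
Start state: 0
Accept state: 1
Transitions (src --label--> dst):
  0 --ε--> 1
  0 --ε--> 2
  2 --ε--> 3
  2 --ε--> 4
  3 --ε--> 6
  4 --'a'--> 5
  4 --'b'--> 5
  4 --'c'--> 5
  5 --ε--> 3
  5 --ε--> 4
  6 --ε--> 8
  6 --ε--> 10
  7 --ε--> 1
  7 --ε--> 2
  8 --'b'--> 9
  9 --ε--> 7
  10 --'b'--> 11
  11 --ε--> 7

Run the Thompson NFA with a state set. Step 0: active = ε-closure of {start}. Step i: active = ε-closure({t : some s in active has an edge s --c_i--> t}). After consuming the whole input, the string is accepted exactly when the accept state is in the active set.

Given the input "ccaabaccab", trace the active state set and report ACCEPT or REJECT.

start: ε-closure({0}) = {0,1,2,3,4,6,8,10}
'c' @ 1: {3,4,5,6,8,10}
'c' @ 2: {3,4,5,6,8,10}
'a' @ 3: {3,4,5,6,8,10}
'a' @ 4: {3,4,5,6,8,10}
'b' @ 5: {1,2,3,4,5,6,7,8,9,10,11}  [accepting]
'a' @ 6: {3,4,5,6,8,10}
'c' @ 7: {3,4,5,6,8,10}
'c' @ 8: {3,4,5,6,8,10}
'a' @ 9: {3,4,5,6,8,10}
'b' @ 10: {1,2,3,4,5,6,7,8,9,10,11}  [accepting]
after full input: {1,2,3,4,5,6,7,8,9,10,11}  (accept=1 in)

Answer: ACCEPT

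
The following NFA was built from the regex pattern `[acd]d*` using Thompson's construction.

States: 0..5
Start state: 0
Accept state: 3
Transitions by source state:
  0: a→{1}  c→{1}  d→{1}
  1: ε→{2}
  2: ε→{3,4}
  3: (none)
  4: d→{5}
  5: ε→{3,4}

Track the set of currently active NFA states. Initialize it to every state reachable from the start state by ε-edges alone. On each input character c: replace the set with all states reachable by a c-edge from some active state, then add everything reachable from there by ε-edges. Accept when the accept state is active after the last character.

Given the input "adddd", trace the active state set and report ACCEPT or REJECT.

Answer: ACCEPT

Trace:
start: ε-closure({0}) = {0}
'a' @ 1: {1,2,3,4}  (accept∈set)
'd' @ 2: {3,4,5}  (accept∈set)
'd' @ 3: {3,4,5}  (accept∈set)
'd' @ 4: {3,4,5}  (accept∈set)
'd' @ 5: {3,4,5}  (accept∈set)
final: {3,4,5}; accept 3 in set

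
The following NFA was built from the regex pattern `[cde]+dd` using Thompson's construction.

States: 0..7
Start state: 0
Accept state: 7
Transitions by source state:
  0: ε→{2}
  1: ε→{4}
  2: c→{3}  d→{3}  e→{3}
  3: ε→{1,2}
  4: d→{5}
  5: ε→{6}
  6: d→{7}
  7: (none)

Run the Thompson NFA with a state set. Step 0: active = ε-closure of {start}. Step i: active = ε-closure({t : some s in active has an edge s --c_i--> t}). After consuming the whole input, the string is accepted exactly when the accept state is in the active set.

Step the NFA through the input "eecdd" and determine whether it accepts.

start: ε-closure({0}) = {0,2}
'e' @ 1: {1,2,3,4}
'e' @ 2: {1,2,3,4}
'c' @ 3: {1,2,3,4}
'd' @ 4: {1,2,3,4,5,6}
'd' @ 5: {1,2,3,4,5,6,7}  ✓accept
final: {1,2,3,4,5,6,7}; accept 7 in set

Answer: ACCEPT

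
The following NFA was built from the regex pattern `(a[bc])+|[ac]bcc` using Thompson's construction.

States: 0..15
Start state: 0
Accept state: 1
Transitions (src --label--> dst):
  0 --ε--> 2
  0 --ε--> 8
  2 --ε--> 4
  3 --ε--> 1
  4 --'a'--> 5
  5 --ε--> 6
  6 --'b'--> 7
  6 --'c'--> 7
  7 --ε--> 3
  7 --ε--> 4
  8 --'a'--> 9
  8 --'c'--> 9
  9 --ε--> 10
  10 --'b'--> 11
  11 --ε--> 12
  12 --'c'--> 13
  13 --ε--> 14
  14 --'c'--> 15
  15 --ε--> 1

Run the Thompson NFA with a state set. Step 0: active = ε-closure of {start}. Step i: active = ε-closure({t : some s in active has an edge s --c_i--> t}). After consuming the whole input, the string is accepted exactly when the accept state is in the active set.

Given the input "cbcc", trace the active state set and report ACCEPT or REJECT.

initial (ε-close {0}): {0,2,4,8}
'c' @ 1: {9,10}
'b' @ 2: {11,12}
'c' @ 3: {13,14}
'c' @ 4: {1,15}  ✓accept
final: {1,15}; accept 1 in set

Answer: ACCEPT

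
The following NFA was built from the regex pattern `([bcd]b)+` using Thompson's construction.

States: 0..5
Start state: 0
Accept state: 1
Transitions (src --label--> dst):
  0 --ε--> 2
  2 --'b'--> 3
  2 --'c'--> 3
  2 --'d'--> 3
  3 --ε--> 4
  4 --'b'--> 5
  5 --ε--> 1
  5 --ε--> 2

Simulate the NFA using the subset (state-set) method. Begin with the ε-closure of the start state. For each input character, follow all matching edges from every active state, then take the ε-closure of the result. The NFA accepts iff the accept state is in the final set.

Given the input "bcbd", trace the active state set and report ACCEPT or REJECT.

S₀ = ε-closure({0}) = {0,2}
'b' @ 1: {3,4}
'c' @ 2: {}  — state set empty
rest 'bd' ignored (set empty)
end set {} — state 1 not in

Answer: REJECT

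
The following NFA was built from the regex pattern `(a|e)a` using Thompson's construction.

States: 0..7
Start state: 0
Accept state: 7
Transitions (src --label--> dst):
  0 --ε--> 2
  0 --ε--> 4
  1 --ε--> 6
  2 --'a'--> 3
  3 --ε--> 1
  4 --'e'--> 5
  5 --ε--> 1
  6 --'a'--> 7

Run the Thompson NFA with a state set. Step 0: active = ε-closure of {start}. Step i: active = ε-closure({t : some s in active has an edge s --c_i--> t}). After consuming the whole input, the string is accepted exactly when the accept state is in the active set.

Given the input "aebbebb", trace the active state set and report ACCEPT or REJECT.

Answer: REJECT

Trace:
start: ε-closure({0}) = {0,2,4}
'a' @ 1: {1,3,6}
'e' @ 2: {}  — dead — no transitions
rest 'bbebb' ignored (set empty)
final: {}; accept 7 not in set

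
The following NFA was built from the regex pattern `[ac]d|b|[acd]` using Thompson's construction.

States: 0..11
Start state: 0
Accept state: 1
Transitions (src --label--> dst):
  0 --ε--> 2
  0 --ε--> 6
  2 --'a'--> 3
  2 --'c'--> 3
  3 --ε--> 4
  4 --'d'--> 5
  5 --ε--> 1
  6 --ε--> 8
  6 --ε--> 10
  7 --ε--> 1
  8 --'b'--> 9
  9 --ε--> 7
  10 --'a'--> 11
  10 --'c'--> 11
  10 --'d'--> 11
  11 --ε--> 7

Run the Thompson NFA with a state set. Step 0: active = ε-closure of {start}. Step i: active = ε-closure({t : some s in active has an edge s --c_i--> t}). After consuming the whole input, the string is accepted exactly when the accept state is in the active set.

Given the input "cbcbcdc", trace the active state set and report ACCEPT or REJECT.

S₀ = ε-closure({0}) = {0,2,6,8,10}
'c' @ 1: {1,3,4,7,11}  [accepting]
'b' @ 2: {}  — state set empty
rest 'cbcdc' ignored (set empty)
end set {} — state 1 not in

Answer: REJECT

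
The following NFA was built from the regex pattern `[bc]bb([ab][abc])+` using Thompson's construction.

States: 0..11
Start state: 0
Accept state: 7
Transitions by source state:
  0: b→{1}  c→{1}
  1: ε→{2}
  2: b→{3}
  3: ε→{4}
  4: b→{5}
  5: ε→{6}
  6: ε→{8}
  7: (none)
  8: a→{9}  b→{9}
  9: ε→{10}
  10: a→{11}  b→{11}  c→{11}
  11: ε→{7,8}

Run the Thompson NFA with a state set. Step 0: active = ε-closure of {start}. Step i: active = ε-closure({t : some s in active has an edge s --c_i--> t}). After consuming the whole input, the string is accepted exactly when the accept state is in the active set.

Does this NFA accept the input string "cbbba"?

Answer: ACCEPT

Derivation:
start: ε-closure({0}) = {0}
'c' @ 1: {1,2}
'b' @ 2: {3,4}
'b' @ 3: {5,6,8}
'b' @ 4: {9,10}
'a' @ 5: {7,8,11}  [accepting]
after full input: {7,8,11}  (accept=7 in)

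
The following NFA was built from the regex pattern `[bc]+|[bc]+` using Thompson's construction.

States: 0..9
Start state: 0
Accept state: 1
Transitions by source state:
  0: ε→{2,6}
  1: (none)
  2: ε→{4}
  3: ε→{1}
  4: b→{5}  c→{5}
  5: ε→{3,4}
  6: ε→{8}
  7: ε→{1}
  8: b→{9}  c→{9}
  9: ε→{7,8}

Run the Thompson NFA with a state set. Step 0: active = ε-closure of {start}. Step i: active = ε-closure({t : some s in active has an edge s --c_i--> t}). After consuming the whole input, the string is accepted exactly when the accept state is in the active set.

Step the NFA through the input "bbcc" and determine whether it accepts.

Answer: ACCEPT

Trace:
start: ε-closure({0}) = {0,2,4,6,8}
'b' @ 1: {1,3,4,5,7,8,9}  [accepting]
'b' @ 2: {1,3,4,5,7,8,9}  [accepting]
'c' @ 3: {1,3,4,5,7,8,9}  [accepting]
'c' @ 4: {1,3,4,5,7,8,9}  [accepting]
end set {1,3,4,5,7,8,9} — state 1 in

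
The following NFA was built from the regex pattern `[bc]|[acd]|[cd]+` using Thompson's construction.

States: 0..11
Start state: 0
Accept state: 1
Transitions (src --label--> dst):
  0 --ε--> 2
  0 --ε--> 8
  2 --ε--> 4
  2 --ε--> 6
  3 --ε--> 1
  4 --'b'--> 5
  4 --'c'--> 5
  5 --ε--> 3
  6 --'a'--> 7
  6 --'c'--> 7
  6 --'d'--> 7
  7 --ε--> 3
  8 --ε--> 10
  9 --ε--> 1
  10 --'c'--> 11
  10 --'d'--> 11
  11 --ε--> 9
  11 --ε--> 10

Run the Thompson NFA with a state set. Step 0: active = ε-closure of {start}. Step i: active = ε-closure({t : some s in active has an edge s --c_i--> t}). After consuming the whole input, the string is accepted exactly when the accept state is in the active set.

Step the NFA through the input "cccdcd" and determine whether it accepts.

Answer: ACCEPT

Derivation:
S₀ = ε-closure({0}) = {0,2,4,6,8,10}
'c' @ 1: {1,3,5,7,9,10,11}  [accepting]
'c' @ 2: {1,9,10,11}  [accepting]
'c' @ 3: {1,9,10,11}  [accepting]
'd' @ 4: {1,9,10,11}  [accepting]
'c' @ 5: {1,9,10,11}  [accepting]
'd' @ 6: {1,9,10,11}  [accepting]
after full input: {1,9,10,11}  (accept=1 in)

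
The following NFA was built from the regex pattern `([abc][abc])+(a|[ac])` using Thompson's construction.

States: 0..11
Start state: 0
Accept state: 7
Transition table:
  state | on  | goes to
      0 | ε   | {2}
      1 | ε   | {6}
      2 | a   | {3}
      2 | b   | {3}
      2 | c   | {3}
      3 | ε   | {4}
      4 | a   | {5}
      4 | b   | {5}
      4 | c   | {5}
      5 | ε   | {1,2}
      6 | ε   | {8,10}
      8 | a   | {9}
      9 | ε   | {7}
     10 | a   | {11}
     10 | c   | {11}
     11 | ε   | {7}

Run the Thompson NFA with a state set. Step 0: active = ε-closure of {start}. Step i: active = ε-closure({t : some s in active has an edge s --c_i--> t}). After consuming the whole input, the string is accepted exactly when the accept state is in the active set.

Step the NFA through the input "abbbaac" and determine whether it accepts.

Answer: ACCEPT

Trace:
S₀ = ε-closure({0}) = {0,2}
'a' @ 1: {3,4}
'b' @ 2: {1,2,5,6,8,10}
'b' @ 3: {3,4}
'b' @ 4: {1,2,5,6,8,10}
'a' @ 5: {3,4,7,9,11}  ✓accept
'a' @ 6: {1,2,5,6,8,10}
'c' @ 7: {3,4,7,11}  ✓accept
end set {3,4,7,11} — state 7 in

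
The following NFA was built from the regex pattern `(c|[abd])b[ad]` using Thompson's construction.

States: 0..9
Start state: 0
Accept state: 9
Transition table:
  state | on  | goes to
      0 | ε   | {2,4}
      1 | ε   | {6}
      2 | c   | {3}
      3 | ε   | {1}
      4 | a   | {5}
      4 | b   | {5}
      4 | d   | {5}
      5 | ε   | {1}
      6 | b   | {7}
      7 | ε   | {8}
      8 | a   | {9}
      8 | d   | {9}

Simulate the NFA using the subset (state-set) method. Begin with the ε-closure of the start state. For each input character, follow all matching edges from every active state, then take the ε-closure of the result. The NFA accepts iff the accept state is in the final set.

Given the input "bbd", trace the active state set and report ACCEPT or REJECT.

S₀ = ε-closure({0}) = {0,2,4}
'b' @ 1: {1,5,6}
'b' @ 2: {7,8}
'd' @ 3: {9}  (accept∈set)
final: {9}; accept 9 in set

Answer: ACCEPT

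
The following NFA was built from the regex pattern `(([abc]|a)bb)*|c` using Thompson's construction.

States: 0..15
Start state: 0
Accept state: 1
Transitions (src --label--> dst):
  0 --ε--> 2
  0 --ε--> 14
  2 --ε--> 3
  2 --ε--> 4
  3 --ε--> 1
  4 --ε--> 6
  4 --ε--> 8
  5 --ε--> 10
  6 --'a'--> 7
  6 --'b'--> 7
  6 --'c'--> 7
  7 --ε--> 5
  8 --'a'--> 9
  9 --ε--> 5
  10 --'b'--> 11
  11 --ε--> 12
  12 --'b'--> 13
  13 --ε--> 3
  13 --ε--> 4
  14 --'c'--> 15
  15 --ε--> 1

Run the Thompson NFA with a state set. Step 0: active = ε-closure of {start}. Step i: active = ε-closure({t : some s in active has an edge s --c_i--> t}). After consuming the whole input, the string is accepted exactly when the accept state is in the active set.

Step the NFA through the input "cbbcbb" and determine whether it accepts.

initial (ε-close {0}): {0,1,2,3,4,6,8,14}
'c' @ 1: {1,5,7,10,15}  ✓accept
'b' @ 2: {11,12}
'b' @ 3: {1,3,4,6,8,13}  ✓accept
'c' @ 4: {5,7,10}
'b' @ 5: {11,12}
'b' @ 6: {1,3,4,6,8,13}  ✓accept
after full input: {1,3,4,6,8,13}  (accept=1 in)

Answer: ACCEPT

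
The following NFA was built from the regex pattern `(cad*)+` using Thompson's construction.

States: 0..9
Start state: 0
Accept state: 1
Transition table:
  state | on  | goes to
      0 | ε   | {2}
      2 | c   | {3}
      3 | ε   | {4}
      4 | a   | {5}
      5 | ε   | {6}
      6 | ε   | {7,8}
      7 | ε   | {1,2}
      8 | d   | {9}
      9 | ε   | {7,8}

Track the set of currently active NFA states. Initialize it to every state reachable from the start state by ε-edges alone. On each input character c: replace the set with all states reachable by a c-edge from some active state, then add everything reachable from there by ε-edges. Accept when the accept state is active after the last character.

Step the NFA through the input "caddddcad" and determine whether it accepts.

Answer: ACCEPT

Derivation:
S₀ = ε-closure({0}) = {0,2}
'c' @ 1: {3,4}
'a' @ 2: {1,2,5,6,7,8}  (accept∈set)
'd' @ 3: {1,2,7,8,9}  (accept∈set)
'd' @ 4: {1,2,7,8,9}  (accept∈set)
'd' @ 5: {1,2,7,8,9}  (accept∈set)
'd' @ 6: {1,2,7,8,9}  (accept∈set)
'c' @ 7: {3,4}
'a' @ 8: {1,2,5,6,7,8}  (accept∈set)
'd' @ 9: {1,2,7,8,9}  (accept∈set)
final: {1,2,7,8,9}; accept 1 in set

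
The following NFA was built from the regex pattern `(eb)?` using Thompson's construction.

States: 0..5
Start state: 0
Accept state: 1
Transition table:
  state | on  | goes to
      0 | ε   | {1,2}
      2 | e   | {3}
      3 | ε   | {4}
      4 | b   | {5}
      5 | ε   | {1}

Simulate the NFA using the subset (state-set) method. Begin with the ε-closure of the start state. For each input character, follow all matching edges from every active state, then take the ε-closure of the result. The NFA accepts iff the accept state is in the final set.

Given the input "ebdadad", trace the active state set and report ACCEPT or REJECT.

Answer: REJECT

Steps:
start: ε-closure({0}) = {0,1,2}
'e' @ 1: {3,4}
'b' @ 2: {1,5}  (accept∈set)
'd' @ 3: {}  — no active states
rest 'adad' ignored (set empty)
final: {}; accept 1 not in set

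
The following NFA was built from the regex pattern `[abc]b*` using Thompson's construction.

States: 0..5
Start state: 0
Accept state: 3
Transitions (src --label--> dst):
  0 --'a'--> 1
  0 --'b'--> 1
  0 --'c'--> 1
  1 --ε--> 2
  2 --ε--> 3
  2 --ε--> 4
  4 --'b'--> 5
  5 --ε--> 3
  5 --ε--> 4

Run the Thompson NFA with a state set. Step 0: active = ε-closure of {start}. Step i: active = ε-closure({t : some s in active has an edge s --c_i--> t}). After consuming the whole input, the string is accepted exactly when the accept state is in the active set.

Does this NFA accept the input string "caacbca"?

Answer: REJECT

Derivation:
initial (ε-close {0}): {0}
'c' @ 1: {1,2,3,4}  (accept∈set)
'a' @ 2: {}  — state set empty
rest 'acbca' ignored (set empty)
after full input: {}  (accept=3 not in)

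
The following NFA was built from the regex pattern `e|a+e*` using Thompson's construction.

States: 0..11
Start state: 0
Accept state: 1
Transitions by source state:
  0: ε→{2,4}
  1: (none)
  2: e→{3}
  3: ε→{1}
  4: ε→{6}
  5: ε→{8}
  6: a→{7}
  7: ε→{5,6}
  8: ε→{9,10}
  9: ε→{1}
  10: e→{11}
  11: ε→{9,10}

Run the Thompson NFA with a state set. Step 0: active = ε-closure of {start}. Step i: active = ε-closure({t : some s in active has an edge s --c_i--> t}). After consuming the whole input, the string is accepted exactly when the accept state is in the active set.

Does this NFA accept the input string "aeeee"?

start: ε-closure({0}) = {0,2,4,6}
'a' @ 1: {1,5,6,7,8,9,10}  ✓accept
'e' @ 2: {1,9,10,11}  ✓accept
'e' @ 3: {1,9,10,11}  ✓accept
'e' @ 4: {1,9,10,11}  ✓accept
'e' @ 5: {1,9,10,11}  ✓accept
final: {1,9,10,11}; accept 1 in set

Answer: ACCEPT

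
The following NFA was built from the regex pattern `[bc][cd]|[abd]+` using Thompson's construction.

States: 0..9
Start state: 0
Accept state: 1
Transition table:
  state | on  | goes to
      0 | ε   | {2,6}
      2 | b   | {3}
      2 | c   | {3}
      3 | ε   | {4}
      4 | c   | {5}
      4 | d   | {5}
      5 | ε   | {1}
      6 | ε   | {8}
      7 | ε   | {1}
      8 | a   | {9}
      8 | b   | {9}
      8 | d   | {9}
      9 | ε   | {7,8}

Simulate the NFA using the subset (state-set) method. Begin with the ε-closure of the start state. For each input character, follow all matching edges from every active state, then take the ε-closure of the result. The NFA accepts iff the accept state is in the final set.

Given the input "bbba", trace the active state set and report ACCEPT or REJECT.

Answer: ACCEPT

Steps:
start: ε-closure({0}) = {0,2,6,8}
'b' @ 1: {1,3,4,7,8,9}  ✓accept
'b' @ 2: {1,7,8,9}  ✓accept
'b' @ 3: {1,7,8,9}  ✓accept
'a' @ 4: {1,7,8,9}  ✓accept
end set {1,7,8,9} — state 1 in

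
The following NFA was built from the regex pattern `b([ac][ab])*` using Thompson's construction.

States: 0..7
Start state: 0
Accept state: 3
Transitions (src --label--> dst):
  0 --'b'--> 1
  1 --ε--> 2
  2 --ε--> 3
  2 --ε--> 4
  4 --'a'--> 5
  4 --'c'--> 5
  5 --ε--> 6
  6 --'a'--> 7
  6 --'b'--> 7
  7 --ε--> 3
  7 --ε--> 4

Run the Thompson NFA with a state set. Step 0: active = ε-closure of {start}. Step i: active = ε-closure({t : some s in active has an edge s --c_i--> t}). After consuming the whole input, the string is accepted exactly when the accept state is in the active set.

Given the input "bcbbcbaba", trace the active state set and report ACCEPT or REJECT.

S₀ = ε-closure({0}) = {0}
'b' @ 1: {1,2,3,4}  [accepting]
'c' @ 2: {5,6}
'b' @ 3: {3,4,7}  [accepting]
'b' @ 4: {}  — dead — no transitions
rest 'cbaba' ignored (set empty)
final: {}; accept 3 not in set

Answer: REJECT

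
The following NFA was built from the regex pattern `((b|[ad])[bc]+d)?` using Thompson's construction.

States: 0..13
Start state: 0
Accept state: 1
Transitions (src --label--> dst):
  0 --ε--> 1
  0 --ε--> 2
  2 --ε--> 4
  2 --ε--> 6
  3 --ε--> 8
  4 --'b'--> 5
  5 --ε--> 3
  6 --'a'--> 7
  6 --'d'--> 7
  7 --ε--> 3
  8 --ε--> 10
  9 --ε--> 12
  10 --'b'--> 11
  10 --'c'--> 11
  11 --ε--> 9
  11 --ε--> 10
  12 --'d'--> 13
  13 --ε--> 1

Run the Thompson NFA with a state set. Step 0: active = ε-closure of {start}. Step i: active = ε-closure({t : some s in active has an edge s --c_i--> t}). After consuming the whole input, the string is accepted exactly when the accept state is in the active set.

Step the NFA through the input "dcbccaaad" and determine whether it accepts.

start: ε-closure({0}) = {0,1,2,4,6}
'd' @ 1: {3,7,8,10}
'c' @ 2: {9,10,11,12}
'b' @ 3: {9,10,11,12}
'c' @ 4: {9,10,11,12}
'c' @ 5: {9,10,11,12}
'a' @ 6: {}  — state set empty
rest 'aad' ignored (set empty)
end set {} — state 1 not in

Answer: REJECT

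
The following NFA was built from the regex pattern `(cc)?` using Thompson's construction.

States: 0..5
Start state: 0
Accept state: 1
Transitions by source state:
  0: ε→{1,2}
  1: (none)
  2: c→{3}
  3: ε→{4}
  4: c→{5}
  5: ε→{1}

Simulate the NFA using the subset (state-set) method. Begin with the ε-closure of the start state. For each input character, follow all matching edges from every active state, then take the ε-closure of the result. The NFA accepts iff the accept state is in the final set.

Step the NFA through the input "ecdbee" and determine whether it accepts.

initial (ε-close {0}): {0,1,2}
'e' @ 1: {}  — dead — no transitions
rest 'cdbee' ignored (set empty)
after full input: {}  (accept=1 not in)

Answer: REJECT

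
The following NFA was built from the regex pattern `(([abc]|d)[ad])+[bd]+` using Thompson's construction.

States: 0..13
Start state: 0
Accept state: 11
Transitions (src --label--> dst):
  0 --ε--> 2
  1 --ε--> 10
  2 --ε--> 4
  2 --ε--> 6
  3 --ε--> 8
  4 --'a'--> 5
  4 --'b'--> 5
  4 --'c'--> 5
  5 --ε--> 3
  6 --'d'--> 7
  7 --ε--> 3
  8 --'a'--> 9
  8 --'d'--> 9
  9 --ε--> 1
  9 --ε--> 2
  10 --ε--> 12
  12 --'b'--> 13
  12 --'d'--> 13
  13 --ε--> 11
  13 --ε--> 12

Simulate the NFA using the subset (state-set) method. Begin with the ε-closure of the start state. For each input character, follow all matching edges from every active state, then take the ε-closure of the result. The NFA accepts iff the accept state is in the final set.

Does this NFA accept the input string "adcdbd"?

initial (ε-close {0}): {0,2,4,6}
'a' @ 1: {3,5,8}
'd' @ 2: {1,2,4,6,9,10,12}
'c' @ 3: {3,5,8}
'd' @ 4: {1,2,4,6,9,10,12}
'b' @ 5: {3,5,8,11,12,13}  [accepting]
'd' @ 6: {1,2,4,6,9,10,11,12,13}  [accepting]
final: {1,2,4,6,9,10,11,12,13}; accept 11 in set

Answer: ACCEPT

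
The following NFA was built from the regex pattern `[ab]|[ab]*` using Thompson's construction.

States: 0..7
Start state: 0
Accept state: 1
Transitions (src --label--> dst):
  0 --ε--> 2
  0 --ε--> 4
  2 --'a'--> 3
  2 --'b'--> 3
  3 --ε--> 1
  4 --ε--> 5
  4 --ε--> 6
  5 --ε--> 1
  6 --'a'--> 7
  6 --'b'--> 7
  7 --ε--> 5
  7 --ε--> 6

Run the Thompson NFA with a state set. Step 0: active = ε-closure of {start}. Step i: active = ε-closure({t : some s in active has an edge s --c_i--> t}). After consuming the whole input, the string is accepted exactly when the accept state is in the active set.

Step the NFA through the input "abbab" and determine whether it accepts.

Answer: ACCEPT

Steps:
S₀ = ε-closure({0}) = {0,1,2,4,5,6}
'a' @ 1: {1,3,5,6,7}  (accept∈set)
'b' @ 2: {1,5,6,7}  (accept∈set)
'b' @ 3: {1,5,6,7}  (accept∈set)
'a' @ 4: {1,5,6,7}  (accept∈set)
'b' @ 5: {1,5,6,7}  (accept∈set)
end set {1,5,6,7} — state 1 in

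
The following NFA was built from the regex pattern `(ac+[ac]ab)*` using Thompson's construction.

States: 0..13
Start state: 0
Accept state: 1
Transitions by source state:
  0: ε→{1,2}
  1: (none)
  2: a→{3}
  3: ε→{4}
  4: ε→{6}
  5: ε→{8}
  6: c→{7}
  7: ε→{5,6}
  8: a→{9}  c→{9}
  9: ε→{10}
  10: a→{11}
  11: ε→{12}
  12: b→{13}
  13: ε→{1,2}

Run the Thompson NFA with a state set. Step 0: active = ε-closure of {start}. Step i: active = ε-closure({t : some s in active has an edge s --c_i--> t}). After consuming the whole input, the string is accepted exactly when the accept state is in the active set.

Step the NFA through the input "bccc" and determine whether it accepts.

S₀ = ε-closure({0}) = {0,1,2}
'b' @ 1: {}  — state set empty
rest 'ccc' ignored (set empty)
final: {}; accept 1 not in set

Answer: REJECT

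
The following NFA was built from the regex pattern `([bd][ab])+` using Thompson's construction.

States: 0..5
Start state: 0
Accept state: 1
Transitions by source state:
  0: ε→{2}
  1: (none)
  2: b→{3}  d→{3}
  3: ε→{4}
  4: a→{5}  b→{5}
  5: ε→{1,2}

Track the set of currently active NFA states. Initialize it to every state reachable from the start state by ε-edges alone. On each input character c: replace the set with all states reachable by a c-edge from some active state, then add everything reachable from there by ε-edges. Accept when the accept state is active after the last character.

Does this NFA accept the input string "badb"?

Answer: ACCEPT

Derivation:
initial (ε-close {0}): {0,2}
'b' @ 1: {3,4}
'a' @ 2: {1,2,5}  [accepting]
'd' @ 3: {3,4}
'b' @ 4: {1,2,5}  [accepting]
after full input: {1,2,5}  (accept=1 in)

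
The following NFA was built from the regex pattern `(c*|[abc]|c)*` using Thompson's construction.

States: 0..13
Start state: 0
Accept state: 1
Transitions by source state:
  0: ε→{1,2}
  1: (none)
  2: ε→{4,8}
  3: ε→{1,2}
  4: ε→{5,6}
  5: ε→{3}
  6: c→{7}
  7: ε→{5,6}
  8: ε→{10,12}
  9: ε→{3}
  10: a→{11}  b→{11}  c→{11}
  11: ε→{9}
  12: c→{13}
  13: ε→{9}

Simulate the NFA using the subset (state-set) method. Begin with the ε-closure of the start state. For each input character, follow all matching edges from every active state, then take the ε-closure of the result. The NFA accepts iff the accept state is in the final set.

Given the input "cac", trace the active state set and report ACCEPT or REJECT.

Answer: ACCEPT

Trace:
start: ε-closure({0}) = {0,1,2,3,4,5,6,8,10,12}
'c' @ 1: {1,2,3,4,5,6,7,8,9,10,11,12,13}  (accept∈set)
'a' @ 2: {1,2,3,4,5,6,8,9,10,11,12}  (accept∈set)
'c' @ 3: {1,2,3,4,5,6,7,8,9,10,11,12,13}  (accept∈set)
end set {1,2,3,4,5,6,7,8,9,10,11,12,13} — state 1 in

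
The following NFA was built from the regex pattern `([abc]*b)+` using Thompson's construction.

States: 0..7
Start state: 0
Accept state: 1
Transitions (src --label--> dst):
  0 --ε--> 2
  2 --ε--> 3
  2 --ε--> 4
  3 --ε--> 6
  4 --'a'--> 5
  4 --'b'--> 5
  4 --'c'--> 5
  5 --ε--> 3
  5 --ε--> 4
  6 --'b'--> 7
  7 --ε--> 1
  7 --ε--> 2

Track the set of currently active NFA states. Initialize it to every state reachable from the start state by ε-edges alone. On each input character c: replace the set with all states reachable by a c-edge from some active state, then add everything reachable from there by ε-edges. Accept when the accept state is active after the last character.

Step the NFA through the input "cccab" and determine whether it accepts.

initial (ε-close {0}): {0,2,3,4,6}
'c' @ 1: {3,4,5,6}
'c' @ 2: {3,4,5,6}
'c' @ 3: {3,4,5,6}
'a' @ 4: {3,4,5,6}
'b' @ 5: {1,2,3,4,5,6,7}  (accept∈set)
final: {1,2,3,4,5,6,7}; accept 1 in set

Answer: ACCEPT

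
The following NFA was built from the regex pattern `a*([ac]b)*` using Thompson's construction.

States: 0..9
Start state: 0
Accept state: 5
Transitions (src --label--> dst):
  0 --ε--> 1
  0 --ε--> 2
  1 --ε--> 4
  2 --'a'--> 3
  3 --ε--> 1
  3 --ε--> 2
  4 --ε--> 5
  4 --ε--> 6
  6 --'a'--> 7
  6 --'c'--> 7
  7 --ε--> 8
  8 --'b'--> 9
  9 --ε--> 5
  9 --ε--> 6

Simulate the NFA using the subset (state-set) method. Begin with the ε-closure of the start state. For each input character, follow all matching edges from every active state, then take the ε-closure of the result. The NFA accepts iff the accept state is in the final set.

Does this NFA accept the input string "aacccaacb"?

Answer: REJECT

Trace:
S₀ = ε-closure({0}) = {0,1,2,4,5,6}
'a' @ 1: {1,2,3,4,5,6,7,8}  (accept∈set)
'a' @ 2: {1,2,3,4,5,6,7,8}  (accept∈set)
'c' @ 3: {7,8}
'c' @ 4: {}  — state set empty
rest 'caacb' ignored (set empty)
final: {}; accept 5 not in set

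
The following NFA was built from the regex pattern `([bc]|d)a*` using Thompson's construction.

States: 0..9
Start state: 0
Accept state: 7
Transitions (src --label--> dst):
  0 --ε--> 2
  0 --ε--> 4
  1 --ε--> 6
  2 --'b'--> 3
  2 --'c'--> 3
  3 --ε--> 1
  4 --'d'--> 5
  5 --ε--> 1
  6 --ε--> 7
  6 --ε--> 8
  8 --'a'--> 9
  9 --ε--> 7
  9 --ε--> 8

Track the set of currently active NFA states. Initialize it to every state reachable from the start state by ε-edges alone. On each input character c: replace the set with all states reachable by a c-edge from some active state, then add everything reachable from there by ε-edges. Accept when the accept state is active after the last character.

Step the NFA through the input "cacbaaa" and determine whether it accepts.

S₀ = ε-closure({0}) = {0,2,4}
'c' @ 1: {1,3,6,7,8}  [accepting]
'a' @ 2: {7,8,9}  [accepting]
'c' @ 3: {}  — dead — no transitions
rest 'baaa' ignored (set empty)
after full input: {}  (accept=7 not in)

Answer: REJECT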